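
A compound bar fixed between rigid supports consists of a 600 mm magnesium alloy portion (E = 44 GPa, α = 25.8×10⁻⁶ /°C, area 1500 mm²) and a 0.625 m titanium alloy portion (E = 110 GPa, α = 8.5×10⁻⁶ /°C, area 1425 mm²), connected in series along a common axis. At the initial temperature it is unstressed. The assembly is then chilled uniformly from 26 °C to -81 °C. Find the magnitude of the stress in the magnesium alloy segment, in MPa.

If the supports were absent, the total length change would be Σ αᵢΔT Lᵢ = 25.8×10⁻⁶×107×600 + 8.5×10⁻⁶×107×625 = 2.225 mm.
The rigid supports impose zero overall length change; the single axial force P common to all segments must satisfy P Σ Lᵢ/(AᵢEᵢ) = δ_free.
Σ Lᵢ/(AᵢEᵢ) = 600/(1500×44×10³) + 625/(1425×110×10³) = 1.308×10⁻⁵ mm/N.
Hence P = δ_free / Σ(L/AE) = 2.225/1.308×10⁻⁵ = 170.1 kN (tensile).
σ_{magnesium alloy} = P / A = 170100 / 1500 = 113.4 MPa.

σ ≈ 113 MPa (tensile)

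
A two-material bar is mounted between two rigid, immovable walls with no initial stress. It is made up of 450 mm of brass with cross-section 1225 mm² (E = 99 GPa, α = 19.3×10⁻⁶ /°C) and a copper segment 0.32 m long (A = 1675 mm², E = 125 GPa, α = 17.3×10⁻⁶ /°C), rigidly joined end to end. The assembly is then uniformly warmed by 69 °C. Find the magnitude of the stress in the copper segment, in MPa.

σ ≈ 112 MPa (compressive)

If the supports were absent, the total length change would be Σ αᵢΔT Lᵢ = 19.3×10⁻⁶×69×450 + 17.3×10⁻⁶×69×320 = 0.9812 mm.
The walls prevent any net length change, so an axial force P (same in every segment) develops. Compatibility: P · Σ Lᵢ/(AᵢEᵢ) = δ_free.
Σ Lᵢ/(AᵢEᵢ) = 450/(1225×99×10³) + 320/(1675×125×10³) = 5.239×10⁻⁶ mm/N.
P = 0.9812 / 5.239×10⁻⁶ = 187300 N = 187.3 kN, compressive.
σ_{copper} = P / A = 187300 / 1675 = 111.8 MPa.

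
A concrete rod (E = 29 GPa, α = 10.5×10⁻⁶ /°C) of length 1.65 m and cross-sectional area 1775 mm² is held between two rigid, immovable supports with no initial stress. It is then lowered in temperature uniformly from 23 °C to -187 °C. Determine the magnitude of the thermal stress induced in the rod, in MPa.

σ ≈ 63.9 MPa (tensile)

With length fixed, the mechanical strain must cancel the thermal strain αΔT = 10.5×10⁻⁶ × 210 = 2205×10⁻⁶.
The stress required to suppress this strain is σ = Eε = 29×10³ × 2205×10⁻⁶ = 63.95 MPa, tensile since the rod is trying to contract.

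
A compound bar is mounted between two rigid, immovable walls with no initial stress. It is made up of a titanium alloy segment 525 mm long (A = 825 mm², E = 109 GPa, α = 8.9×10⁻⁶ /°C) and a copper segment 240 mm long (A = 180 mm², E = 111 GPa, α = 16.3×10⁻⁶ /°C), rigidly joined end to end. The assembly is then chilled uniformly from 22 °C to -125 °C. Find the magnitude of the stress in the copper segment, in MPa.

σ ≈ 393 MPa (tensile)

If the supports were absent, the total length change would be Σ αᵢΔT Lᵢ = 8.9×10⁻⁶×147×525 + 16.3×10⁻⁶×147×240 = 1.262 mm.
Since the ends are fixed, an axial force P builds up, equal in every segment, with P · Σ Lᵢ/(AᵢEᵢ) = δ_free.
Σ Lᵢ/(AᵢEᵢ) = 525/(825×109×10³) + 240/(180×111×10³) = 1.785×10⁻⁵ mm/N.
Hence P = δ_free / Σ(L/AE) = 1.262/1.785×10⁻⁵ = 70.7 kN (tensile).
σ_{copper} = P / A = 70700 / 180 = 392.8 MPa.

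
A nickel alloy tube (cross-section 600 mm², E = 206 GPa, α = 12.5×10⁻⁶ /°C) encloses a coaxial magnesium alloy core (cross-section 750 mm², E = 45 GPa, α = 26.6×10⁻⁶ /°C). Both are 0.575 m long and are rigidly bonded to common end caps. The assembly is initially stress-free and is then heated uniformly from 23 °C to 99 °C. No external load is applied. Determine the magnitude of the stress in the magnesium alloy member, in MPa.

Both members must finish at the same length. With the larger α, the magnesium alloy tends to over-expand; the plates restrain it, putting the magnesium alloy in compression and the nickel alloy in tension. With no external load the two internal forces are equal and opposite, magnitude P.
Setting the final lengths equal and cancelling L: (α₁ − α₂)ΔT = P/(A₁E₁) + P/(A₂E₂).
|α₁ − α₂|·ΔT = 14.1×10⁻⁶ × 76 = 0.001072.
1/(A₁E₁) + 1/(A₂E₂) = 1/(600×206×10³) + 1/(750×45×10³) = 3.772×10⁻⁸ N⁻¹.
P = 0.001072 / 3.772×10⁻⁸ = 28410 N = 28.41 kN.
σ_{magnesium alloy} = P/A₂ = 28410/750 = 37.88 MPa, compressive.

σ ≈ 37.9 MPa (compressive)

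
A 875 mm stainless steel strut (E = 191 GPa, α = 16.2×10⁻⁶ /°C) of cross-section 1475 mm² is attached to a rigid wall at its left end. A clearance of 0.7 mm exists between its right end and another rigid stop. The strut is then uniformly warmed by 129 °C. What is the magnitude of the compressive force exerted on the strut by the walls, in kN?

Free thermal elongation = αΔT L = 16.2×10⁻⁶ × 129 × 875 = 1.829 mm.
This exceeds the 0.7 mm gap, so the wall pushes back. The portion of expansion that must be recovered elastically is δ_free − gap = 1.829 − 0.7 = 1.129 mm.
Compatibility: PL/(AE) = 1.129 mm, so σ = P/A = E × (1.129/875) = 246.4 MPa.
P = σA = 246.4 × 1475 = 363.4 kN.

P ≈ 363 kN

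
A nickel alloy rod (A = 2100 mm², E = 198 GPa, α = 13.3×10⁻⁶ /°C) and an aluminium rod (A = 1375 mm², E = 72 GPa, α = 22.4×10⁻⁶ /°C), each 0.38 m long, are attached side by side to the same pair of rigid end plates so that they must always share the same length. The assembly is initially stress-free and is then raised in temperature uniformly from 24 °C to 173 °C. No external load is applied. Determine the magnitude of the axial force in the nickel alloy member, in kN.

Both members must finish at the same length. With the larger α, the aluminium tends to over-expand; the plates restrain it, putting the aluminium in compression and the nickel alloy in tension. With no external load the two internal forces are equal and opposite, magnitude P.
Setting the final lengths equal and cancelling L: (α₁ − α₂)ΔT = P/(A₁E₁) + P/(A₂E₂).
|α₁ − α₂|·ΔT = 9.1×10⁻⁶ × 149 = 0.001356.
1/(A₁E₁) + 1/(A₂E₂) = 1/(2100×198×10³) + 1/(1375×72×10³) = 1.251×10⁻⁸ N⁻¹.
So P = 0.001356 / 1.251×10⁻⁸ = 108.4 kN.

P ≈ 108 kN (tensile in the nickel alloy)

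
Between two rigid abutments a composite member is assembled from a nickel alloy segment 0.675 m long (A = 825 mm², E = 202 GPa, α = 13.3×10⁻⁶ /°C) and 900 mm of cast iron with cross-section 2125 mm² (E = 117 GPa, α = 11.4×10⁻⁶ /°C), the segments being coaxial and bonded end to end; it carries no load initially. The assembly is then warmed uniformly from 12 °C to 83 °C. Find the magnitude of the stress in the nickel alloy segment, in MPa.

With the walls removed the bar would change length by δ_free = Σ αᵢΔT Lᵢ = 13.3×10⁻⁶×71×675 + 11.4×10⁻⁶×71×900 = 1.366 mm.
The walls prevent any net length change, so an axial force P (same in every segment) develops. Compatibility: P · Σ Lᵢ/(AᵢEᵢ) = δ_free.
The series flexibility is Σ Lᵢ/(AᵢEᵢ) = 675/(825×202×10³) + 900/(2125×117×10³) = 7.67×10⁻⁶ mm/N.
Hence P = δ_free / Σ(L/AE) = 1.366/7.67×10⁻⁶ = 178.1 kN (compressive).
σ_{nickel alloy} = P / A = 178100 / 825 = 215.8 MPa.

σ ≈ 216 MPa (compressive)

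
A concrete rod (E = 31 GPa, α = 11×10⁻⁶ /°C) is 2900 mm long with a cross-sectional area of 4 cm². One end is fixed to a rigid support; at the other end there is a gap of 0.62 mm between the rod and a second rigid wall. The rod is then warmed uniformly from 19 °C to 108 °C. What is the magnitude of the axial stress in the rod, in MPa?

Unrestrained expansion: δ_free = αΔT L = 11×10⁻⁶ × 89 × 2900 = 2.839 mm.
The gap closes (δ_free > 0.62 mm) and the wall then resists a further 2.839 − 0.62 = 2.219 mm of expansion.
Compatibility: PL/(AE) = 2.219 mm, so σ = P/A = E × (2.219/2900) = 23.72 MPa.

σ ≈ 23.7 MPa (compressive)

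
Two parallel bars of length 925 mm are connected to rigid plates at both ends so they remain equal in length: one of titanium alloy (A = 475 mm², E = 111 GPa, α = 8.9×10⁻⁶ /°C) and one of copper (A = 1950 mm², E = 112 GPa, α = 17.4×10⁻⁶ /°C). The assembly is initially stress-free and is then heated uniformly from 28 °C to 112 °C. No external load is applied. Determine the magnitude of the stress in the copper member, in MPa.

σ ≈ 15.6 MPa (compressive)

The copper has the larger α, so on heating it would change length more than the titanium alloy if both were free. The rigid plates force a common final length, so the copper is put into compression and the titanium alloy into tension, with equal and opposite forces P (no external load).
Equating the net (thermal + elastic) strains gives |α₁ − α₂|·ΔT = P·[1/(A₁E₁) + 1/(A₂E₂)].
|α₁ − α₂|·ΔT = 8.5×10⁻⁶ × 84 = 0.000714.
1/(A₁E₁) + 1/(A₂E₂) = 1/(475×111×10³) + 1/(1950×112×10³) = 2.355×10⁻⁸ N⁻¹.
P = 0.000714 / 2.355×10⁻⁸ = 30320 N = 30.32 kN.
σ_{copper} = P/A₂ = 30320/1950 = 15.55 MPa, compressive.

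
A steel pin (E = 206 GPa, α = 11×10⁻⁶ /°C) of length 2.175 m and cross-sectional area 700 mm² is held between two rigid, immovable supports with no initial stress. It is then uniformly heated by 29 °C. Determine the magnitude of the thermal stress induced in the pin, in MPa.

Because both ends are immovable the net strain is zero, and the suppressed thermal strain is αΔT = 11×10⁻⁶ × 29 = 319×10⁻⁶.
σ = EαΔT = 206×10³ × 11×10⁻⁶ × 29 = 65.71 MPa (compressive; the pin is trying to expand).

σ ≈ 65.7 MPa (compressive)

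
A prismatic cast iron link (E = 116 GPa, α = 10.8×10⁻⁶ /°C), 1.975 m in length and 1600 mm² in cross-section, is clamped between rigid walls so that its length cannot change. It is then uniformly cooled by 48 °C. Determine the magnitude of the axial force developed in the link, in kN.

Full restraint means ε = 0, so the stress is σ = EαΔT = 116×10³ × 10.8×10⁻⁶ × 48 = 60.13 MPa.
Axial force P = σA = 60.13 × 1600 = 96220 N = 96.22 kN, tensile.

P ≈ 96.2 kN (tensile)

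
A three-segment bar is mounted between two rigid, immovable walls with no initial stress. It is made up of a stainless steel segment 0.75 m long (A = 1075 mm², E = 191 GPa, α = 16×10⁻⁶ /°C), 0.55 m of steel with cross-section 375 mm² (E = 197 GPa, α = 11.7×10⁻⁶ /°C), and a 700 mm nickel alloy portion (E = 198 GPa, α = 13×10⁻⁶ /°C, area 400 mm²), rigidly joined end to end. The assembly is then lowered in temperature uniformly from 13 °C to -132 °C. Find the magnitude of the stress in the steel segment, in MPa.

With the walls removed the bar would change length by δ_free = Σ αᵢΔT Lᵢ = 16×10⁻⁶×145×750 + 11.7×10⁻⁶×145×550 + 13×10⁻⁶×145×700 = 3.993 mm.
The rigid supports impose zero overall length change; the single axial force P common to all segments must satisfy P Σ Lᵢ/(AᵢEᵢ) = δ_free.
The series flexibility is Σ Lᵢ/(AᵢEᵢ) = 750/(1075×191×10³) + 550/(375×197×10³) + 700/(400×198×10³) = 1.994×10⁻⁵ mm/N.
Hence P = δ_free / Σ(L/AE) = 3.993/1.994×10⁻⁵ = 200.3 kN (tensile).
σ_{steel} = P / A = 200300 / 375 = 534 MPa.

σ ≈ 534 MPa (tensile)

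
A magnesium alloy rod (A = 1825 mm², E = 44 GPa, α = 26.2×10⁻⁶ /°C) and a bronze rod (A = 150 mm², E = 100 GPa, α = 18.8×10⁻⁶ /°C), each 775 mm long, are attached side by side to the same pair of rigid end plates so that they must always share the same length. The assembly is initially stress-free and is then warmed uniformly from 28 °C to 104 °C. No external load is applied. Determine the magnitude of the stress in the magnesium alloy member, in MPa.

The magnesium alloy has the larger α, so on heating it would change length more than the bronze if both were free. The rigid plates force a common final length, so the magnesium alloy is put into compression and the bronze into tension, with equal and opposite forces P (no external load).
Setting the final lengths equal and cancelling L: (α₁ − α₂)ΔT = P/(A₁E₁) + P/(A₂E₂).
|α₁ − α₂|·ΔT = 7.4×10⁻⁶ × 76 = 0.0005624.
1/(A₁E₁) + 1/(A₂E₂) = 1/(1825×44×10³) + 1/(150×100×10³) = 7.912×10⁻⁸ N⁻¹.
P = 0.0005624 / 7.912×10⁻⁸ = 7108 N = 7.108 kN.
σ_{magnesium alloy} = P/A₁ = 7108/1825 = 3.895 MPa, compressive.

σ ≈ 3.89 MPa (compressive)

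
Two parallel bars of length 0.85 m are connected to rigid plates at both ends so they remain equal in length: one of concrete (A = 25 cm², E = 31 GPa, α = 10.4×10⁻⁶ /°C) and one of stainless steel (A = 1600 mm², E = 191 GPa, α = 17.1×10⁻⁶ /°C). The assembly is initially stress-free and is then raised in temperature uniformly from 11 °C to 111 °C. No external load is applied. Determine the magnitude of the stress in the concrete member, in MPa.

Both members must finish at the same length. With the larger α, the stainless steel tends to over-expand; the plates restrain it, putting the stainless steel in compression and the concrete in tension. With no external load the two internal forces are equal and opposite, magnitude P.
Equating the net (thermal + elastic) strains gives |α₁ − α₂|·ΔT = P·[1/(A₁E₁) + 1/(A₂E₂)].
|α₁ − α₂|·ΔT = 6.7×10⁻⁶ × 100 = 0.00067.
1/(A₁E₁) + 1/(A₂E₂) = 1/(2500×31×10³) + 1/(1600×191×10³) = 1.618×10⁻⁸ N⁻¹.
So P = 0.00067 / 1.618×10⁻⁸ = 41.42 kN.
σ_{concrete} = P/A₁ = 41420/2500 = 16.57 MPa, tensile.

σ ≈ 16.6 MPa (tensile)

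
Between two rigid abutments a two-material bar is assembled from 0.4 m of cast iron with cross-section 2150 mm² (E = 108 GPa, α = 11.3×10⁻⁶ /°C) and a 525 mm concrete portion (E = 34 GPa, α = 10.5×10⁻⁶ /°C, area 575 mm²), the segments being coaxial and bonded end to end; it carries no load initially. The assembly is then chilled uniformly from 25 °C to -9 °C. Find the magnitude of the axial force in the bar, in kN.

P ≈ 11.9 kN (tensile)

If the supports were absent, the total length change would be Σ αᵢΔT Lᵢ = 11.3×10⁻⁶×34×400 + 10.5×10⁻⁶×34×525 = 0.3411 mm.
Since the ends are fixed, an axial force P builds up, equal in every segment, with P · Σ Lᵢ/(AᵢEᵢ) = δ_free.
The series flexibility is Σ Lᵢ/(AᵢEᵢ) = 400/(2150×108×10³) + 525/(575×34×10³) = 2.858×10⁻⁵ mm/N.
P = 0.3411 / 2.858×10⁻⁵ = 11940 N = 11.94 kN, tensile.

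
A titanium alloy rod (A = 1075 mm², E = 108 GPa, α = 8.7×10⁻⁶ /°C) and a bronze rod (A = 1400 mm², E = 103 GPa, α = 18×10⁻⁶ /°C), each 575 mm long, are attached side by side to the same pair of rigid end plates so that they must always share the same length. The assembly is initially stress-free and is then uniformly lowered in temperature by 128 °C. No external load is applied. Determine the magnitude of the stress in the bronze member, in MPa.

Both members must finish at the same length. With the larger α, the bronze tends to over-contract; the plates restrain it, putting the bronze in tension and the titanium alloy in compression. With no external load the two internal forces are equal and opposite, magnitude P.
Setting the final lengths equal and cancelling L: (α₁ − α₂)ΔT = P/(A₁E₁) + P/(A₂E₂).
|α₁ − α₂|·ΔT = 9.3×10⁻⁶ × 128 = 0.00119.
1/(A₁E₁) + 1/(A₂E₂) = 1/(1075×108×10³) + 1/(1400×103×10³) = 1.555×10⁻⁸ N⁻¹.
P = 0.00119 / 1.555×10⁻⁸ = 76560 N = 76.56 kN.
σ_{bronze} = P/A₂ = 76560/1400 = 54.69 MPa, tensile.

σ ≈ 54.7 MPa (tensile)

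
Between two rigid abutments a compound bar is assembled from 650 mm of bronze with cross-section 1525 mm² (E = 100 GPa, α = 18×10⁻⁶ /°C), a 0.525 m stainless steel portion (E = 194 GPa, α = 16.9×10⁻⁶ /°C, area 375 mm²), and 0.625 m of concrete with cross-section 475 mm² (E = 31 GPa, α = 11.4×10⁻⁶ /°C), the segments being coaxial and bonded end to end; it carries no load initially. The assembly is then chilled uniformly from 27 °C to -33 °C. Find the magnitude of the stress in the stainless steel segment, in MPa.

σ ≈ 82.2 MPa (tensile)

Free thermal contraction of the whole bar: Σ αᵢΔT Lᵢ = 18×10⁻⁶×60×650 + 16.9×10⁻⁶×60×525 + 11.4×10⁻⁶×60×625 = 1.662 mm.
Since the ends are fixed, an axial force P builds up, equal in every segment, with P · Σ Lᵢ/(AᵢEᵢ) = δ_free.
Σ Lᵢ/(AᵢEᵢ) = 650/(1525×100×10³) + 525/(375×194×10³) + 625/(475×31×10³) = 5.392×10⁻⁵ mm/N.
So P = 1.662 / 5.392×10⁻⁵ = 30.82 kN, tensile.
σ_{stainless steel} = P / A = 30820 / 375 = 82.18 MPa.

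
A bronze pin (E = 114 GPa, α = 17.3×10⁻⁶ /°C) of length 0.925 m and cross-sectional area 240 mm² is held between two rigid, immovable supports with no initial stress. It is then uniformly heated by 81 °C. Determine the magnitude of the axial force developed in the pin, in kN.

P ≈ 38.3 kN (compressive)

Full restraint means ε = 0, so the stress is σ = EαΔT = 114×10³ × 17.3×10⁻⁶ × 81 = 159.7 MPa.
Axial force P = σA = 159.7 × 240 = 38340 N = 38.34 kN, compressive.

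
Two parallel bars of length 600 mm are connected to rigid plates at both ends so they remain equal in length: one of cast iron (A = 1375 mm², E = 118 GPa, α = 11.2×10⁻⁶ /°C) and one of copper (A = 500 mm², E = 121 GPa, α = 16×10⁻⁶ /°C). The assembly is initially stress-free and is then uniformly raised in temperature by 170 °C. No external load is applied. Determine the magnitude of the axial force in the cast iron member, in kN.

Both members must finish at the same length. With the larger α, the copper tends to over-expand; the plates restrain it, putting the copper in compression and the cast iron in tension. With no external load the two internal forces are equal and opposite, magnitude P.
Equating the net (thermal + elastic) strains gives |α₁ − α₂|·ΔT = P·[1/(A₁E₁) + 1/(A₂E₂)].
|α₁ − α₂|·ΔT = 4.8×10⁻⁶ × 170 = 0.000816.
1/(A₁E₁) + 1/(A₂E₂) = 1/(1375×118×10³) + 1/(500×121×10³) = 2.269×10⁻⁸ N⁻¹.
P = 0.000816 / 2.269×10⁻⁸ = 35960 N = 35.96 kN.

P ≈ 36 kN (tensile in the cast iron)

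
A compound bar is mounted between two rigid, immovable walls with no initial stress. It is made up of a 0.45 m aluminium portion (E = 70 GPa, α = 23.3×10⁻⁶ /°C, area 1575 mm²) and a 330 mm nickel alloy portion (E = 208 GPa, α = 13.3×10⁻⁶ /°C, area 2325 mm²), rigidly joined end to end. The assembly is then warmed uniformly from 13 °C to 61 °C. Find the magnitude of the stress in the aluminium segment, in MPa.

σ ≈ 95.2 MPa (compressive)

With the walls removed the bar would change length by δ_free = Σ αᵢΔT Lᵢ = 23.3×10⁻⁶×48×450 + 13.3×10⁻⁶×48×330 = 0.714 mm.
The walls prevent any net length change, so an axial force P (same in every segment) develops. Compatibility: P · Σ Lᵢ/(AᵢEᵢ) = δ_free.
Σ Lᵢ/(AᵢEᵢ) = 450/(1575×70×10³) + 330/(2325×208×10³) = 4.764×10⁻⁶ mm/N.
P = 0.714 / 4.764×10⁻⁶ = 149900 N = 149.9 kN, compressive.
σ_{aluminium} = P / A = 149900 / 1575 = 95.15 MPa.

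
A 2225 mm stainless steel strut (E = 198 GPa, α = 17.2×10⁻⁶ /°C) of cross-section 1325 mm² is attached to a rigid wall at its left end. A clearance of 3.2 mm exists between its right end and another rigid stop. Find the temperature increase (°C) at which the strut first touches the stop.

The gap closes when αΔT L = 3.2 mm, since the strut is still unstressed at that instant.
So ΔT = g/(αL) = 3.2/(17.2×10⁻⁶ × 2225) = 83.62 °C.

ΔT ≈ 83.6 °C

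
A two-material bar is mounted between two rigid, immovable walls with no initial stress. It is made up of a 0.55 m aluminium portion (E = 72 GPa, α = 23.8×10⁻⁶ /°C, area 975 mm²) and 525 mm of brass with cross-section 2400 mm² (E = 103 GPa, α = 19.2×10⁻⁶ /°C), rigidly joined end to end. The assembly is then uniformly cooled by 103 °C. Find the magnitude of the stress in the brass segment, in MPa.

σ ≈ 99.9 MPa (tensile)

With the walls removed the bar would change length by δ_free = Σ αᵢΔT Lᵢ = 23.8×10⁻⁶×103×550 + 19.2×10⁻⁶×103×525 = 2.387 mm.
The rigid supports impose zero overall length change; the single axial force P common to all segments must satisfy P Σ Lᵢ/(AᵢEᵢ) = δ_free.
The series flexibility is Σ Lᵢ/(AᵢEᵢ) = 550/(975×72×10³) + 525/(2400×103×10³) = 9.959×10⁻⁶ mm/N.
So P = 2.387 / 9.959×10⁻⁶ = 239.6 kN, tensile.
σ_{brass} = P / A = 239600 / 2400 = 99.85 MPa.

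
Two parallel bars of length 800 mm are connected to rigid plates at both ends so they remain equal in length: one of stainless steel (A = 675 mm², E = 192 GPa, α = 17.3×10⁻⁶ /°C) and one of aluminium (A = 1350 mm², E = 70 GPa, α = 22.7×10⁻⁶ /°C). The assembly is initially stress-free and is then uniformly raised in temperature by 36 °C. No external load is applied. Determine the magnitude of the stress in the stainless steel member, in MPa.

σ ≈ 15.7 MPa (tensile)

Both members must finish at the same length. With the larger α, the aluminium tends to over-expand; the plates restrain it, putting the aluminium in compression and the stainless steel in tension. With no external load the two internal forces are equal and opposite, magnitude P.
Compatibility of the two members (thermal + elastic change equal): (α₁ − α₂)ΔT = P·[1/(A₁E₁) + 1/(A₂E₂)].
|α₁ − α₂|·ΔT = 5.4×10⁻⁶ × 36 = 0.0001944.
1/(A₁E₁) + 1/(A₂E₂) = 1/(675×192×10³) + 1/(1350×70×10³) = 1.83×10⁻⁸ N⁻¹.
So P = 0.0001944 / 1.83×10⁻⁸ = 10.62 kN.
σ_{stainless steel} = P/A₁ = 10620/675 = 15.74 MPa, tensile.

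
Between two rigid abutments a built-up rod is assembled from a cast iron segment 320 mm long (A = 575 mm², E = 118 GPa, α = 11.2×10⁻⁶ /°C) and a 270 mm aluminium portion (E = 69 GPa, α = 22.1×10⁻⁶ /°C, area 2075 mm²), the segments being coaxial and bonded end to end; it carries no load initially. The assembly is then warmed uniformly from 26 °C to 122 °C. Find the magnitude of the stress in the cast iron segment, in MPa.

If the supports were absent, the total length change would be Σ αᵢΔT Lᵢ = 11.2×10⁻⁶×96×320 + 22.1×10⁻⁶×96×270 = 0.9169 mm.
The walls prevent any net length change, so an axial force P (same in every segment) develops. Compatibility: P · Σ Lᵢ/(AᵢEᵢ) = δ_free.
Σ Lᵢ/(AᵢEᵢ) = 320/(575×118×10³) + 270/(2075×69×10³) = 6.602×10⁻⁶ mm/N.
Hence P = δ_free / Σ(L/AE) = 0.9169/6.602×10⁻⁶ = 138.9 kN (compressive).
σ_{cast iron} = P / A = 138900 / 575 = 241.5 MPa.

σ ≈ 242 MPa (compressive)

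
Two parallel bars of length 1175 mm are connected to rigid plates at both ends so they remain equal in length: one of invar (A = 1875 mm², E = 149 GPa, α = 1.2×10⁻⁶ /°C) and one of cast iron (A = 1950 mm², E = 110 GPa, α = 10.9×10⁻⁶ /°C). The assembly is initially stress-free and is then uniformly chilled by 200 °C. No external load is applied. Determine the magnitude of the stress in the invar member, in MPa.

Both members must finish at the same length. With the larger α, the cast iron tends to over-contract; the plates restrain it, putting the cast iron in tension and the invar in compression. With no external load the two internal forces are equal and opposite, magnitude P.
Equating the net (thermal + elastic) strains gives |α₁ − α₂|·ΔT = P·[1/(A₁E₁) + 1/(A₂E₂)].
|α₁ − α₂|·ΔT = 9.7×10⁻⁶ × 200 = 0.00194.
1/(A₁E₁) + 1/(A₂E₂) = 1/(1875×149×10³) + 1/(1950×110×10³) = 8.241×10⁻⁹ N⁻¹.
P = 0.00194 / 8.241×10⁻⁹ = 235400 N = 235.4 kN.
σ_{invar} = P/A₁ = 235400/1875 = 125.5 MPa, compressive.

σ ≈ 126 MPa (compressive)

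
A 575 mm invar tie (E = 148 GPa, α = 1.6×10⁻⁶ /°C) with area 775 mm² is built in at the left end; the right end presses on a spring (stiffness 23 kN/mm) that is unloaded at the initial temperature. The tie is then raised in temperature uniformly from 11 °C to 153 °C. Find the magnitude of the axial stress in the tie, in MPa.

σ ≈ 3.48 MPa (compressive)

Free thermal expansion: δ_free = αΔT L = 1.6×10⁻⁶ × 142 × 575 = 0.1306 mm.
With a force P in the spring, the elastic change of the tie is PL/(AE) and that of the spring is P/k; compatibility requires their sum to equal δ_free.
So P = δ_free / [L/(AE) + 1/k] = 0.1306 / [ 575/(775×148×10³) + 1/(23×10³) ].
P = 0.1306 / 4.849×10⁻⁵ = 2694 N.
σ = P/A = 2694/775 = 3.476 MPa.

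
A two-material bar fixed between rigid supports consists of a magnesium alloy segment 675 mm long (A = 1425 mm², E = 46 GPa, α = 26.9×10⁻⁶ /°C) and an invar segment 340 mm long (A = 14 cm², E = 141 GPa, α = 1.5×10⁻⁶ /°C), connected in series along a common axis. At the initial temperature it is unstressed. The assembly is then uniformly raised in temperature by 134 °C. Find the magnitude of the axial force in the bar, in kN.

P ≈ 208 kN (compressive)

With the walls removed the bar would change length by δ_free = Σ αᵢΔT Lᵢ = 26.9×10⁻⁶×134×675 + 1.5×10⁻⁶×134×340 = 2.501 mm.
The walls prevent any net length change, so an axial force P (same in every segment) develops. Compatibility: P · Σ Lᵢ/(AᵢEᵢ) = δ_free.
Σ Lᵢ/(AᵢEᵢ) = 675/(1425×46×10³) + 340/(1400×141×10³) = 1.202×10⁻⁵ mm/N.
Hence P = δ_free / Σ(L/AE) = 2.501/1.202×10⁻⁵ = 208.1 kN (compressive).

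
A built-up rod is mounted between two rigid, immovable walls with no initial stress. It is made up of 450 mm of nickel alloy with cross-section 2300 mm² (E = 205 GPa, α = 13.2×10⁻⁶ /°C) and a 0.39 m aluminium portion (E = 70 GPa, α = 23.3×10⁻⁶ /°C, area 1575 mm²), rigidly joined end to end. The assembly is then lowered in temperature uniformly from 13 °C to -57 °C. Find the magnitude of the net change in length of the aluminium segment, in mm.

|ΔL| ≈ 0.192 mm

Free thermal contraction of the whole bar: Σ αᵢΔT Lᵢ = 13.2×10⁻⁶×70×450 + 23.3×10⁻⁶×70×390 = 1.052 mm.
Since the ends are fixed, an axial force P builds up, equal in every segment, with P · Σ Lᵢ/(AᵢEᵢ) = δ_free.
Σ Lᵢ/(AᵢEᵢ) = 450/(2300×205×10³) + 390/(1575×70×10³) = 4.492×10⁻⁶ mm/N.
So P = 1.052 / 4.492×10⁻⁶ = 234.2 kN, tensile.
For the aluminium segment, free thermal change = 23.3×10⁻⁶×70×390 = 0.6361 mm and elastic change from P = 234200×390/(1575×70×10³) = 0.8284 mm; these oppose, so the net change is 0.192 mm (segment lengthens).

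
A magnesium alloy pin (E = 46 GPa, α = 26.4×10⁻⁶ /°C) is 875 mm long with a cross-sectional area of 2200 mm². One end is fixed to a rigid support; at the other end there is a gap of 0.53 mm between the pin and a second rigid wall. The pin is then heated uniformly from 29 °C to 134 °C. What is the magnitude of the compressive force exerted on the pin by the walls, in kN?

P ≈ 219 kN

Unrestrained expansion: δ_free = αΔT L = 26.4×10⁻⁶ × 105 × 875 = 2.425 mm.
The gap closes (δ_free > 0.53 mm) and the wall then resists a further 2.425 − 0.53 = 1.895 mm of expansion.
Compatibility: PL/(AE) = 1.895 mm, so σ = P/A = E × (1.895/875) = 99.65 MPa.
P = σA = 99.65 × 2200 = 219.2 kN.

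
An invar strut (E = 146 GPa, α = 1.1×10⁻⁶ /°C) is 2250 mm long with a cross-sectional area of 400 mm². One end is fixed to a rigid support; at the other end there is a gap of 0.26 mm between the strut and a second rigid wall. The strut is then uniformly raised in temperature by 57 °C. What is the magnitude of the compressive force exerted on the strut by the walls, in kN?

P ≈ 0 kN

Unrestrained expansion: δ_free = αΔT L = 1.1×10⁻⁶ × 57 × 2250 = 0.1411 mm.
Since δ_free = 0.141 mm is less than the 0.26 mm gap, the strut never touches the wall. No axial force develops.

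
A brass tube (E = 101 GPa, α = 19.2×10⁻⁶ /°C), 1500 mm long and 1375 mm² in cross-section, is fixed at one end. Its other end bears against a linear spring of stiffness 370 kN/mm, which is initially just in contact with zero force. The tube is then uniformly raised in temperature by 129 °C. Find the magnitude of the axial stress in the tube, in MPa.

σ ≈ 200 MPa (compressive)

The unrestrained thermal change is αΔT L = 19.2×10⁻⁶ × 129 × 1500 = 3.715 mm.
Let P be the compressive force at the spring. The tube shortens elastically by PL/(AE) and the spring compresses by P/k; together these equal δ_free.
P [ L/(AE) + 1/k ] = δ_free → P [ 1500/(1375×101×10³) + 1/(370×10³) ] = 3.715.
P = 3.715 / 1.35×10⁻⁵ = 275100 N.
σ = P/A = 275100/1375 = 200.1 MPa.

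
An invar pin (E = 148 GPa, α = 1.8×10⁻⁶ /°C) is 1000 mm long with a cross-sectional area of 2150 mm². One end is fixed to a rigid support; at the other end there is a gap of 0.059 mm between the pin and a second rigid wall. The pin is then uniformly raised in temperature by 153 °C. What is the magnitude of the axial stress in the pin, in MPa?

Free thermal elongation = αΔT L = 1.8×10⁻⁶ × 153 × 1000 = 0.2754 mm.
This exceeds the 0.059 mm gap, so the wall pushes back. The portion of expansion that must be recovered elastically is δ_free − gap = 0.2754 − 0.059 = 0.2164 mm.
Compatibility: PL/(AE) = 0.2164 mm, so σ = P/A = E × (0.2164/1000) = 32.03 MPa.

σ ≈ 32 MPa (compressive)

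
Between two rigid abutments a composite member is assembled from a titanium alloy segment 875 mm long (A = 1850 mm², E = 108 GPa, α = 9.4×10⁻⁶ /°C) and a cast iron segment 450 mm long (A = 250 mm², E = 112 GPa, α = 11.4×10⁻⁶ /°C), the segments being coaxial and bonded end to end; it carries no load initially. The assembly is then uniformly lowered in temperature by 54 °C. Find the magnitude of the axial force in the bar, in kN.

P ≈ 35.3 kN (tensile)

With the walls removed the bar would change length by δ_free = Σ αᵢΔT Lᵢ = 9.4×10⁻⁶×54×875 + 11.4×10⁻⁶×54×450 = 0.7212 mm.
The rigid supports impose zero overall length change; the single axial force P common to all segments must satisfy P Σ Lᵢ/(AᵢEᵢ) = δ_free.
Σ Lᵢ/(AᵢEᵢ) = 875/(1850×108×10³) + 450/(250×112×10³) = 2.045×10⁻⁵ mm/N.
P = 0.7212 / 2.045×10⁻⁵ = 35260 N = 35.26 kN, tensile.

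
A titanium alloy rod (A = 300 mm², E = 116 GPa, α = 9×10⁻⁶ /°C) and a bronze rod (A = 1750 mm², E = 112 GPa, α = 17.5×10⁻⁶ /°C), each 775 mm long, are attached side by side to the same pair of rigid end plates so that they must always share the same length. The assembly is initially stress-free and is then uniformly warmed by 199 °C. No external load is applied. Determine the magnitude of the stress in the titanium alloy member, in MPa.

Both members must finish at the same length. With the larger α, the bronze tends to over-expand; the plates restrain it, putting the bronze in compression and the titanium alloy in tension. With no external load the two internal forces are equal and opposite, magnitude P.
Compatibility of the two members (thermal + elastic change equal): (α₁ − α₂)ΔT = P·[1/(A₁E₁) + 1/(A₂E₂)].
|α₁ − α₂|·ΔT = 8.5×10⁻⁶ × 199 = 0.001692.
1/(A₁E₁) + 1/(A₂E₂) = 1/(300×116×10³) + 1/(1750×112×10³) = 3.384×10⁻⁸ N⁻¹.
So P = 0.001692 / 3.384×10⁻⁸ = 49.99 kN.
σ_{titanium alloy} = P/A₁ = 49990/300 = 166.6 MPa, tensile.

σ ≈ 167 MPa (tensile)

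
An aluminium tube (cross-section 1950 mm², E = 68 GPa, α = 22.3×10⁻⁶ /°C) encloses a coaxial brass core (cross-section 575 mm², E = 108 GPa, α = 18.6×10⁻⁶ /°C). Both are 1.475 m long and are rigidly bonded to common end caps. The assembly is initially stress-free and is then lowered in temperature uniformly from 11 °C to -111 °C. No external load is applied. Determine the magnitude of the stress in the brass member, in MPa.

Both members must finish at the same length. With the larger α, the aluminium tends to over-contract; the plates restrain it, putting the aluminium in tension and the brass in compression. With no external load the two internal forces are equal and opposite, magnitude P.
Setting the final lengths equal and cancelling L: (α₁ − α₂)ΔT = P/(A₁E₁) + P/(A₂E₂).
|α₁ − α₂|·ΔT = 3.7×10⁻⁶ × 122 = 0.0004514.
1/(A₁E₁) + 1/(A₂E₂) = 1/(1950×68×10³) + 1/(575×108×10³) = 2.364×10⁻⁸ N⁻¹.
So P = 0.0004514 / 2.364×10⁻⁸ = 19.09 kN.
σ_{brass} = P/A₂ = 19090/575 = 33.2 MPa, compressive.

σ ≈ 33.2 MPa (compressive)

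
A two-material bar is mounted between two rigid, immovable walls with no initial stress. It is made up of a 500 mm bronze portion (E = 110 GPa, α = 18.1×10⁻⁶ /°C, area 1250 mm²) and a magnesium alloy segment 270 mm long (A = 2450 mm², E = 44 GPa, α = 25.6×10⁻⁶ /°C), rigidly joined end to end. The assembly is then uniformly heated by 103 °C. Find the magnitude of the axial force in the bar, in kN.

P ≈ 268 kN (compressive)

With the walls removed the bar would change length by δ_free = Σ αᵢΔT Lᵢ = 18.1×10⁻⁶×103×500 + 25.6×10⁻⁶×103×270 = 1.644 mm.
Since the ends are fixed, an axial force P builds up, equal in every segment, with P · Σ Lᵢ/(AᵢEᵢ) = δ_free.
Σ Lᵢ/(AᵢEᵢ) = 500/(1250×110×10³) + 270/(2450×44×10³) = 6.141×10⁻⁶ mm/N.
P = 1.644 / 6.141×10⁻⁶ = 267700 N = 267.7 kN, compressive.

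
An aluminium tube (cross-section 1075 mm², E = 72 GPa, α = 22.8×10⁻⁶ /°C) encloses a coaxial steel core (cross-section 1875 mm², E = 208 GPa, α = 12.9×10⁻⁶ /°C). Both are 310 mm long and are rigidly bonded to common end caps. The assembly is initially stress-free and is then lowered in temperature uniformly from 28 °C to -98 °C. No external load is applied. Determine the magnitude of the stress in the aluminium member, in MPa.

Equilibrium of a rigid end plate with no external load gives equal and opposite internal forces ±P in the two members. Since α_{aluminium} > α_{steel}, cooling drives the aluminium into tension and the steel into compression.
Equating the net (thermal + elastic) strains gives |α₁ − α₂|·ΔT = P·[1/(A₁E₁) + 1/(A₂E₂)].
|α₁ − α₂|·ΔT = 9.9×10⁻⁶ × 126 = 0.001247.
1/(A₁E₁) + 1/(A₂E₂) = 1/(1075×72×10³) + 1/(1875×208×10³) = 1.548×10⁻⁸ N⁻¹.
P = 0.001247 / 1.548×10⁻⁸ = 80560 N = 80.56 kN.
σ_{aluminium} = P/A₁ = 80560/1075 = 74.94 MPa, tensile.

σ ≈ 74.9 MPa (tensile)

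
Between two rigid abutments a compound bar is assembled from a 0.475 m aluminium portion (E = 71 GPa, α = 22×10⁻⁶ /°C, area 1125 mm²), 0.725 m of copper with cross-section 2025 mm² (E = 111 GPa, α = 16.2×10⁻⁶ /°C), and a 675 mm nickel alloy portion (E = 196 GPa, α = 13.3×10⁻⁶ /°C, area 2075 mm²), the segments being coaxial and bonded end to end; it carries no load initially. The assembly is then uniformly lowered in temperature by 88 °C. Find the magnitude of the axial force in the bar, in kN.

With the walls removed the bar would change length by δ_free = Σ αᵢΔT Lᵢ = 22×10⁻⁶×88×475 + 16.2×10⁻⁶×88×725 + 13.3×10⁻⁶×88×675 = 2.743 mm.
Since the ends are fixed, an axial force P builds up, equal in every segment, with P · Σ Lᵢ/(AᵢEᵢ) = δ_free.
The series flexibility is Σ Lᵢ/(AᵢEᵢ) = 475/(1125×71×10³) + 725/(2025×111×10³) + 675/(2075×196×10³) = 1.083×10⁻⁵ mm/N.
So P = 2.743 / 1.083×10⁻⁵ = 253.2 kN, tensile.

P ≈ 253 kN (tensile)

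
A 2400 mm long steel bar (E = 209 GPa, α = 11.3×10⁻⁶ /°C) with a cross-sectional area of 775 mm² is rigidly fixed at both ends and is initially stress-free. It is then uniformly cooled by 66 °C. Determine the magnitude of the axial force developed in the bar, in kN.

With zero net strain, σ = E·αΔT = 209 GPa × 11.3×10⁻⁶ × 66 = 155.9 MPa.
Then P = σA = 155.9 × 775 mm² = 120.8 kN, tensile.

P ≈ 121 kN (tensile)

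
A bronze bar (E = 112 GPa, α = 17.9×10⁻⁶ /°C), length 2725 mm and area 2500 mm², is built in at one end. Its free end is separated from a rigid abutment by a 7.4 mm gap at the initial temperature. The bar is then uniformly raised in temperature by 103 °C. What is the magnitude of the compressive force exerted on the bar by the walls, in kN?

Unrestrained expansion: δ_free = αΔT L = 17.9×10⁻⁶ × 103 × 2725 = 5.024 mm.
Since δ_free = 5.02 mm is less than the 7.4 mm gap, the bar never touches the wall. No axial force develops.

P ≈ 0 kN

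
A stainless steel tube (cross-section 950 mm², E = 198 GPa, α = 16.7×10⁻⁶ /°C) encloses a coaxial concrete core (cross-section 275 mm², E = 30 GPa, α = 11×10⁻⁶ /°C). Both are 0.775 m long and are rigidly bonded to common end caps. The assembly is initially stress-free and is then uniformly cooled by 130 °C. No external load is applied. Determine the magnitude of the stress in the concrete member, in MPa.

σ ≈ 21.3 MPa (compressive)

Both members must finish at the same length. With the larger α, the stainless steel tends to over-contract; the plates restrain it, putting the stainless steel in tension and the concrete in compression. With no external load the two internal forces are equal and opposite, magnitude P.
Setting the final lengths equal and cancelling L: (α₁ − α₂)ΔT = P/(A₁E₁) + P/(A₂E₂).
|α₁ − α₂|·ΔT = 5.7×10⁻⁶ × 130 = 0.000741.
1/(A₁E₁) + 1/(A₂E₂) = 1/(950×198×10³) + 1/(275×30×10³) = 1.265×10⁻⁷ N⁻¹.
So P = 0.000741 / 1.265×10⁻⁷ = 5.856 kN.
σ_{concrete} = P/A₂ = 5856/275 = 21.3 MPa, compressive.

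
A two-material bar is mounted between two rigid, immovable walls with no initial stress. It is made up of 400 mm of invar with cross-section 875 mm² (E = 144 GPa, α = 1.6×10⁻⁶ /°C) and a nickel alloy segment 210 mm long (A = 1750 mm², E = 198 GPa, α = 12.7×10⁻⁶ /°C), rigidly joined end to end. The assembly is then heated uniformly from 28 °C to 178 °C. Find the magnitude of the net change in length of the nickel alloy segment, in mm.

If the supports were absent, the total length change would be Σ αᵢΔT Lᵢ = 1.6×10⁻⁶×150×400 + 12.7×10⁻⁶×150×210 = 0.496 mm.
The walls prevent any net length change, so an axial force P (same in every segment) develops. Compatibility: P · Σ Lᵢ/(AᵢEᵢ) = δ_free.
The series flexibility is Σ Lᵢ/(AᵢEᵢ) = 400/(875×144×10³) + 210/(1750×198×10³) = 3.781×10⁻⁶ mm/N.
Hence P = δ_free / Σ(L/AE) = 0.496/3.781×10⁻⁶ = 131.2 kN (compressive).
For the nickel alloy segment, free thermal change = 12.7×10⁻⁶×150×210 = 0.4 mm and elastic change from P = 131200×210/(1750×198×10³) = 0.07952 mm; these oppose, so the net change is 0.321 mm (segment lengthens).

|ΔL| ≈ 0.321 mm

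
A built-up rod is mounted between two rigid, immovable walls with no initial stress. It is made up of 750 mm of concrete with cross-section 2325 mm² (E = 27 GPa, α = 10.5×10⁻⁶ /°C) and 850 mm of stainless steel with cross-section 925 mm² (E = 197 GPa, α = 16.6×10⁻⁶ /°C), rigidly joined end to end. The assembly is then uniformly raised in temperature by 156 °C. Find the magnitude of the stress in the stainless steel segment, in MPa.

If the supports were absent, the total length change would be Σ αᵢΔT Lᵢ = 10.5×10⁻⁶×156×750 + 16.6×10⁻⁶×156×850 = 3.43 mm.
The rigid supports impose zero overall length change; the single axial force P common to all segments must satisfy P Σ Lᵢ/(AᵢEᵢ) = δ_free.
The series flexibility is Σ Lᵢ/(AᵢEᵢ) = 750/(2325×27×10³) + 850/(925×197×10³) = 1.661×10⁻⁵ mm/N.
Hence P = δ_free / Σ(L/AE) = 3.43/1.661×10⁻⁵ = 206.5 kN (compressive).
σ_{stainless steel} = P / A = 206500 / 925 = 223.2 MPa.

σ ≈ 223 MPa (compressive)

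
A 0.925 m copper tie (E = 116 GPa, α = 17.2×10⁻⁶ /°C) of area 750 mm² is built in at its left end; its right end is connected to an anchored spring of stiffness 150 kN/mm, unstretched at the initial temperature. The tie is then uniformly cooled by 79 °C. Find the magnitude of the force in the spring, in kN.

P ≈ 72.7 kN

Free thermal contraction: δ_free = αΔT L = 17.2×10⁻⁶ × 79 × 925 = 1.257 mm.
With a force P in the spring, the elastic change of the tie is PL/(AE) and that of the spring is P/k; compatibility requires their sum to equal δ_free.
So P = δ_free / [L/(AE) + 1/k] = 1.257 / [ 925/(750×116×10³) + 1/(150×10³) ].
P = 1.257 / 1.73×10⁻⁵ = 72660 N.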